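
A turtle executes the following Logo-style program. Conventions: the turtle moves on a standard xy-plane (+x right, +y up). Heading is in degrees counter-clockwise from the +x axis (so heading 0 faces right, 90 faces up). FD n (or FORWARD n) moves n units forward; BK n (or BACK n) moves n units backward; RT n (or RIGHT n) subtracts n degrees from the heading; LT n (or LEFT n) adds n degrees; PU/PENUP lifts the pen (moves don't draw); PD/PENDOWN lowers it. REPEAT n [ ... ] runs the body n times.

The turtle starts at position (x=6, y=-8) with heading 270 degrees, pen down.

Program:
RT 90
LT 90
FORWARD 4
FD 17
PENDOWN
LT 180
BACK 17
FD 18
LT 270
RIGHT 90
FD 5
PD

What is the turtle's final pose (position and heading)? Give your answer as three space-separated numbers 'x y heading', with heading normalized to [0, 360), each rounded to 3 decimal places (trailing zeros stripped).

Answer: 6 -33 270

Derivation:
Executing turtle program step by step:
Start: pos=(6,-8), heading=270, pen down
RT 90: heading 270 -> 180
LT 90: heading 180 -> 270
FD 4: (6,-8) -> (6,-12) [heading=270, draw]
FD 17: (6,-12) -> (6,-29) [heading=270, draw]
PD: pen down
LT 180: heading 270 -> 90
BK 17: (6,-29) -> (6,-46) [heading=90, draw]
FD 18: (6,-46) -> (6,-28) [heading=90, draw]
LT 270: heading 90 -> 0
RT 90: heading 0 -> 270
FD 5: (6,-28) -> (6,-33) [heading=270, draw]
PD: pen down
Final: pos=(6,-33), heading=270, 5 segment(s) drawn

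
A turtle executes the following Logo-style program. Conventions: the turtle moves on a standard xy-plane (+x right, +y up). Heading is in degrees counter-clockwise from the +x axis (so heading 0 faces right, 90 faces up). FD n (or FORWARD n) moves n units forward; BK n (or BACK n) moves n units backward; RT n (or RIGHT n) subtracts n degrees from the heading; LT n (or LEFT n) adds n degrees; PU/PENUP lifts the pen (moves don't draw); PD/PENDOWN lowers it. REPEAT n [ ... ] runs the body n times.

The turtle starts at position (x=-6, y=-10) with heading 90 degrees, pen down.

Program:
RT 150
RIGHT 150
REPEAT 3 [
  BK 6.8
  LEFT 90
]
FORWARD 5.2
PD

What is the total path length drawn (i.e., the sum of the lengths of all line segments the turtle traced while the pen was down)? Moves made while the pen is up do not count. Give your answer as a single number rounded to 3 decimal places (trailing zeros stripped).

Answer: 25.6

Derivation:
Executing turtle program step by step:
Start: pos=(-6,-10), heading=90, pen down
RT 150: heading 90 -> 300
RT 150: heading 300 -> 150
REPEAT 3 [
  -- iteration 1/3 --
  BK 6.8: (-6,-10) -> (-0.111,-13.4) [heading=150, draw]
  LT 90: heading 150 -> 240
  -- iteration 2/3 --
  BK 6.8: (-0.111,-13.4) -> (3.289,-7.511) [heading=240, draw]
  LT 90: heading 240 -> 330
  -- iteration 3/3 --
  BK 6.8: (3.289,-7.511) -> (-2.6,-4.111) [heading=330, draw]
  LT 90: heading 330 -> 60
]
FD 5.2: (-2.6,-4.111) -> (0,0.392) [heading=60, draw]
PD: pen down
Final: pos=(0,0.392), heading=60, 4 segment(s) drawn

Segment lengths:
  seg 1: (-6,-10) -> (-0.111,-13.4), length = 6.8
  seg 2: (-0.111,-13.4) -> (3.289,-7.511), length = 6.8
  seg 3: (3.289,-7.511) -> (-2.6,-4.111), length = 6.8
  seg 4: (-2.6,-4.111) -> (0,0.392), length = 5.2
Total = 25.6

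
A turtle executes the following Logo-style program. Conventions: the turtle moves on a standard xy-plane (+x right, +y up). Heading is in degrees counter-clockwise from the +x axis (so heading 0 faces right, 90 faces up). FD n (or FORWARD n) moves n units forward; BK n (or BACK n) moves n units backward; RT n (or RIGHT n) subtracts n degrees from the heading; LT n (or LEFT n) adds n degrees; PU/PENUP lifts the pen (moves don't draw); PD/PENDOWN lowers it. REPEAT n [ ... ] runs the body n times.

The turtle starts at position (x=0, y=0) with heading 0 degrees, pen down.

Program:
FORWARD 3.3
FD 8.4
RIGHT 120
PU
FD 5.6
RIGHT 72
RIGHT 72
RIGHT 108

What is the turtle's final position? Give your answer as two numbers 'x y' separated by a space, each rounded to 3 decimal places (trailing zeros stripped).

Answer: 8.9 -4.85

Derivation:
Executing turtle program step by step:
Start: pos=(0,0), heading=0, pen down
FD 3.3: (0,0) -> (3.3,0) [heading=0, draw]
FD 8.4: (3.3,0) -> (11.7,0) [heading=0, draw]
RT 120: heading 0 -> 240
PU: pen up
FD 5.6: (11.7,0) -> (8.9,-4.85) [heading=240, move]
RT 72: heading 240 -> 168
RT 72: heading 168 -> 96
RT 108: heading 96 -> 348
Final: pos=(8.9,-4.85), heading=348, 2 segment(s) drawn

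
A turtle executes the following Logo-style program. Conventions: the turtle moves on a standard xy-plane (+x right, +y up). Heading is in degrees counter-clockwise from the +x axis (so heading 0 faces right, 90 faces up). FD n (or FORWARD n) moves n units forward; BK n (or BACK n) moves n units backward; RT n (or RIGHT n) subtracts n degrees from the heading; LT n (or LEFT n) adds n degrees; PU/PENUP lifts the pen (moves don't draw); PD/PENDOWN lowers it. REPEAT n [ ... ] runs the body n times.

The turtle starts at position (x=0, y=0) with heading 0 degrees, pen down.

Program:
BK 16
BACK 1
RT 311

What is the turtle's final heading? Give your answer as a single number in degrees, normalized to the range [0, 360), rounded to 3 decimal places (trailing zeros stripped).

Executing turtle program step by step:
Start: pos=(0,0), heading=0, pen down
BK 16: (0,0) -> (-16,0) [heading=0, draw]
BK 1: (-16,0) -> (-17,0) [heading=0, draw]
RT 311: heading 0 -> 49
Final: pos=(-17,0), heading=49, 2 segment(s) drawn

Answer: 49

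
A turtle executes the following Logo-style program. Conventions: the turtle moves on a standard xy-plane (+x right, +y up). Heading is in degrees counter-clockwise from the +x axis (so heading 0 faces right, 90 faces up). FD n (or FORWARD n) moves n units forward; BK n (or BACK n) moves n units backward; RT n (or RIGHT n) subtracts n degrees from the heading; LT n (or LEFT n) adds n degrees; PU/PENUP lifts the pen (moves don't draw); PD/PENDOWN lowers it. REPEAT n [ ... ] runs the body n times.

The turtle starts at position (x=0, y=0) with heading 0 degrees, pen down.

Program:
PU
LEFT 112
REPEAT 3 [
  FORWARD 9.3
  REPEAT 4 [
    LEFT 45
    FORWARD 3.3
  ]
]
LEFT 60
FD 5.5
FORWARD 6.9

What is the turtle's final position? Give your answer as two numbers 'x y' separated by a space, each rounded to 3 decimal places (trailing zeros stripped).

Answer: 2.645 0.853

Derivation:
Executing turtle program step by step:
Start: pos=(0,0), heading=0, pen down
PU: pen up
LT 112: heading 0 -> 112
REPEAT 3 [
  -- iteration 1/3 --
  FD 9.3: (0,0) -> (-3.484,8.623) [heading=112, move]
  REPEAT 4 [
    -- iteration 1/4 --
    LT 45: heading 112 -> 157
    FD 3.3: (-3.484,8.623) -> (-6.522,9.912) [heading=157, move]
    -- iteration 2/4 --
    LT 45: heading 157 -> 202
    FD 3.3: (-6.522,9.912) -> (-9.581,8.676) [heading=202, move]
    -- iteration 3/4 --
    LT 45: heading 202 -> 247
    FD 3.3: (-9.581,8.676) -> (-10.871,5.638) [heading=247, move]
    -- iteration 4/4 --
    LT 45: heading 247 -> 292
    FD 3.3: (-10.871,5.638) -> (-9.634,2.579) [heading=292, move]
  ]
  -- iteration 2/3 --
  FD 9.3: (-9.634,2.579) -> (-6.151,-6.044) [heading=292, move]
  REPEAT 4 [
    -- iteration 1/4 --
    LT 45: heading 292 -> 337
    FD 3.3: (-6.151,-6.044) -> (-3.113,-7.334) [heading=337, move]
    -- iteration 2/4 --
    LT 45: heading 337 -> 22
    FD 3.3: (-3.113,-7.334) -> (-0.053,-6.097) [heading=22, move]
    -- iteration 3/4 --
    LT 45: heading 22 -> 67
    FD 3.3: (-0.053,-6.097) -> (1.236,-3.06) [heading=67, move]
    -- iteration 4/4 --
    LT 45: heading 67 -> 112
    FD 3.3: (1.236,-3.06) -> (0,0) [heading=112, move]
  ]
  -- iteration 3/3 --
  FD 9.3: (0,0) -> (-3.484,8.623) [heading=112, move]
  REPEAT 4 [
    -- iteration 1/4 --
    LT 45: heading 112 -> 157
    FD 3.3: (-3.484,8.623) -> (-6.522,9.912) [heading=157, move]
    -- iteration 2/4 --
    LT 45: heading 157 -> 202
    FD 3.3: (-6.522,9.912) -> (-9.581,8.676) [heading=202, move]
    -- iteration 3/4 --
    LT 45: heading 202 -> 247
    FD 3.3: (-9.581,8.676) -> (-10.871,5.638) [heading=247, move]
    -- iteration 4/4 --
    LT 45: heading 247 -> 292
    FD 3.3: (-10.871,5.638) -> (-9.634,2.579) [heading=292, move]
  ]
]
LT 60: heading 292 -> 352
FD 5.5: (-9.634,2.579) -> (-4.188,1.813) [heading=352, move]
FD 6.9: (-4.188,1.813) -> (2.645,0.853) [heading=352, move]
Final: pos=(2.645,0.853), heading=352, 0 segment(s) drawn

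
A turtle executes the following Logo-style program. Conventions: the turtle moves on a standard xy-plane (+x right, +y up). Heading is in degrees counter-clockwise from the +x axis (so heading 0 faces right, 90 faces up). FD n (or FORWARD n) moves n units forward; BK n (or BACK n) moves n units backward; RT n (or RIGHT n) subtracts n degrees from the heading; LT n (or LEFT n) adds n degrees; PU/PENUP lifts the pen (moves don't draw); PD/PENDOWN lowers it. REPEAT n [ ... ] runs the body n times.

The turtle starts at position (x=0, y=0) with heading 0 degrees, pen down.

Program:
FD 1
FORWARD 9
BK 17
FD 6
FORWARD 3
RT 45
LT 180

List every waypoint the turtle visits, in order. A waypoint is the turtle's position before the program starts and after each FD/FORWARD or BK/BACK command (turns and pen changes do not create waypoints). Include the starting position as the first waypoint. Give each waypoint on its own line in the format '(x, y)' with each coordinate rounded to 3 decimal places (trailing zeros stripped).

Answer: (0, 0)
(1, 0)
(10, 0)
(-7, 0)
(-1, 0)
(2, 0)

Derivation:
Executing turtle program step by step:
Start: pos=(0,0), heading=0, pen down
FD 1: (0,0) -> (1,0) [heading=0, draw]
FD 9: (1,0) -> (10,0) [heading=0, draw]
BK 17: (10,0) -> (-7,0) [heading=0, draw]
FD 6: (-7,0) -> (-1,0) [heading=0, draw]
FD 3: (-1,0) -> (2,0) [heading=0, draw]
RT 45: heading 0 -> 315
LT 180: heading 315 -> 135
Final: pos=(2,0), heading=135, 5 segment(s) drawn
Waypoints (6 total):
(0, 0)
(1, 0)
(10, 0)
(-7, 0)
(-1, 0)
(2, 0)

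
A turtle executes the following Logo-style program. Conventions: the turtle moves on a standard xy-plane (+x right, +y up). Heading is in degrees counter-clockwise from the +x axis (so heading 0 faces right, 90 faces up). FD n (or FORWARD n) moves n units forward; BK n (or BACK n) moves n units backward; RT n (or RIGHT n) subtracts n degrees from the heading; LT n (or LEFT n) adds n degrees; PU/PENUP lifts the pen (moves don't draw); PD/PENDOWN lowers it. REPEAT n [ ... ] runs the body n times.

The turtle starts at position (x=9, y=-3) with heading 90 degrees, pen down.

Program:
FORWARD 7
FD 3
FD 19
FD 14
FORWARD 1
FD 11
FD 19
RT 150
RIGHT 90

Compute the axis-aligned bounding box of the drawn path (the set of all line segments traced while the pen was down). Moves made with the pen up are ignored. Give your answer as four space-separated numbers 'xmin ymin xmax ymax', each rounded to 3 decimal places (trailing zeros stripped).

Answer: 9 -3 9 71

Derivation:
Executing turtle program step by step:
Start: pos=(9,-3), heading=90, pen down
FD 7: (9,-3) -> (9,4) [heading=90, draw]
FD 3: (9,4) -> (9,7) [heading=90, draw]
FD 19: (9,7) -> (9,26) [heading=90, draw]
FD 14: (9,26) -> (9,40) [heading=90, draw]
FD 1: (9,40) -> (9,41) [heading=90, draw]
FD 11: (9,41) -> (9,52) [heading=90, draw]
FD 19: (9,52) -> (9,71) [heading=90, draw]
RT 150: heading 90 -> 300
RT 90: heading 300 -> 210
Final: pos=(9,71), heading=210, 7 segment(s) drawn

Segment endpoints: x in {9, 9, 9}, y in {-3, 4, 7, 26, 40, 41, 52, 71}
xmin=9, ymin=-3, xmax=9, ymax=71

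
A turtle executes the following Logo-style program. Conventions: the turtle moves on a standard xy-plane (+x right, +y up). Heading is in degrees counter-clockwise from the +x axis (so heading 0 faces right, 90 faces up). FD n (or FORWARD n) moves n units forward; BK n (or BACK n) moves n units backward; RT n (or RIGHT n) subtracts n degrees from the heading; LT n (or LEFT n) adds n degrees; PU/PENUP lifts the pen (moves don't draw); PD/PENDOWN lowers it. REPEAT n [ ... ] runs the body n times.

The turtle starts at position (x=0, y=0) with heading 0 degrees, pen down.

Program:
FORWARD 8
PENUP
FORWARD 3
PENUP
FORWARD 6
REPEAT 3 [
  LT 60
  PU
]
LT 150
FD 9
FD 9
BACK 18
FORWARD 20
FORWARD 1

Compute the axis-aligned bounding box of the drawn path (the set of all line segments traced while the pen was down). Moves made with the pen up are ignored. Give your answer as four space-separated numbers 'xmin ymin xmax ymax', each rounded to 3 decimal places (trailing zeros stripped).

Answer: 0 0 8 0

Derivation:
Executing turtle program step by step:
Start: pos=(0,0), heading=0, pen down
FD 8: (0,0) -> (8,0) [heading=0, draw]
PU: pen up
FD 3: (8,0) -> (11,0) [heading=0, move]
PU: pen up
FD 6: (11,0) -> (17,0) [heading=0, move]
REPEAT 3 [
  -- iteration 1/3 --
  LT 60: heading 0 -> 60
  PU: pen up
  -- iteration 2/3 --
  LT 60: heading 60 -> 120
  PU: pen up
  -- iteration 3/3 --
  LT 60: heading 120 -> 180
  PU: pen up
]
LT 150: heading 180 -> 330
FD 9: (17,0) -> (24.794,-4.5) [heading=330, move]
FD 9: (24.794,-4.5) -> (32.588,-9) [heading=330, move]
BK 18: (32.588,-9) -> (17,0) [heading=330, move]
FD 20: (17,0) -> (34.321,-10) [heading=330, move]
FD 1: (34.321,-10) -> (35.187,-10.5) [heading=330, move]
Final: pos=(35.187,-10.5), heading=330, 1 segment(s) drawn

Segment endpoints: x in {0, 8}, y in {0}
xmin=0, ymin=0, xmax=8, ymax=0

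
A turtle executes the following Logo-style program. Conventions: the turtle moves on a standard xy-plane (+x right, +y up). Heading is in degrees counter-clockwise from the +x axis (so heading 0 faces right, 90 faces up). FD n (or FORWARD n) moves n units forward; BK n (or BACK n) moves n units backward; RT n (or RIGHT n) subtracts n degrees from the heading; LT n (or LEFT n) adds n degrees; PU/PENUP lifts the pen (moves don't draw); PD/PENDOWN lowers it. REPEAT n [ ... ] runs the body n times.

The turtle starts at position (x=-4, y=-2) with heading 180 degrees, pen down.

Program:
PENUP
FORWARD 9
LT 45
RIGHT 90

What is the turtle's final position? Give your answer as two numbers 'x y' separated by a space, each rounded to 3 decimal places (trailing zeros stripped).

Executing turtle program step by step:
Start: pos=(-4,-2), heading=180, pen down
PU: pen up
FD 9: (-4,-2) -> (-13,-2) [heading=180, move]
LT 45: heading 180 -> 225
RT 90: heading 225 -> 135
Final: pos=(-13,-2), heading=135, 0 segment(s) drawn

Answer: -13 -2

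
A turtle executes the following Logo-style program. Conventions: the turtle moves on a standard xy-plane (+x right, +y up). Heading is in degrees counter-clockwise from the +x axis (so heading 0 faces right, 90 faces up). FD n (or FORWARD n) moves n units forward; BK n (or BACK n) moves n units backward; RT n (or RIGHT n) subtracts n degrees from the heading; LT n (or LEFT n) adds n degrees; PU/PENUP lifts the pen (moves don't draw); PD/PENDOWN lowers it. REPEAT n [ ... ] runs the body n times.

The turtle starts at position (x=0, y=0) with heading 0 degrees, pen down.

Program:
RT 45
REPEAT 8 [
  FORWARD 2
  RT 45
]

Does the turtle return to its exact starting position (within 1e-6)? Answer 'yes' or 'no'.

Answer: yes

Derivation:
Executing turtle program step by step:
Start: pos=(0,0), heading=0, pen down
RT 45: heading 0 -> 315
REPEAT 8 [
  -- iteration 1/8 --
  FD 2: (0,0) -> (1.414,-1.414) [heading=315, draw]
  RT 45: heading 315 -> 270
  -- iteration 2/8 --
  FD 2: (1.414,-1.414) -> (1.414,-3.414) [heading=270, draw]
  RT 45: heading 270 -> 225
  -- iteration 3/8 --
  FD 2: (1.414,-3.414) -> (0,-4.828) [heading=225, draw]
  RT 45: heading 225 -> 180
  -- iteration 4/8 --
  FD 2: (0,-4.828) -> (-2,-4.828) [heading=180, draw]
  RT 45: heading 180 -> 135
  -- iteration 5/8 --
  FD 2: (-2,-4.828) -> (-3.414,-3.414) [heading=135, draw]
  RT 45: heading 135 -> 90
  -- iteration 6/8 --
  FD 2: (-3.414,-3.414) -> (-3.414,-1.414) [heading=90, draw]
  RT 45: heading 90 -> 45
  -- iteration 7/8 --
  FD 2: (-3.414,-1.414) -> (-2,0) [heading=45, draw]
  RT 45: heading 45 -> 0
  -- iteration 8/8 --
  FD 2: (-2,0) -> (0,0) [heading=0, draw]
  RT 45: heading 0 -> 315
]
Final: pos=(0,0), heading=315, 8 segment(s) drawn

Start position: (0, 0)
Final position: (0, 0)
Distance = 0; < 1e-6 -> CLOSED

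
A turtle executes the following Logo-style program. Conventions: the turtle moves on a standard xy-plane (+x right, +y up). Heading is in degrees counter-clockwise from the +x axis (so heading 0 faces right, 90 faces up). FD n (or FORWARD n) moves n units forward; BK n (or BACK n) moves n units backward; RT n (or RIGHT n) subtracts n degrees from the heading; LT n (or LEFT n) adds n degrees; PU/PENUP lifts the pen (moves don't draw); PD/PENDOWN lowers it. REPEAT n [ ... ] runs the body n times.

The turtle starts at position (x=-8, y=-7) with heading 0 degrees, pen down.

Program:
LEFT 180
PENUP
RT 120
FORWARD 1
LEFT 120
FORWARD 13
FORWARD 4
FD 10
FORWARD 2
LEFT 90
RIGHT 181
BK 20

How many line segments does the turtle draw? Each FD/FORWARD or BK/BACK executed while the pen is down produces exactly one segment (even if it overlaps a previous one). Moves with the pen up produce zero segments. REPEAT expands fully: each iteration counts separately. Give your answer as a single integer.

Executing turtle program step by step:
Start: pos=(-8,-7), heading=0, pen down
LT 180: heading 0 -> 180
PU: pen up
RT 120: heading 180 -> 60
FD 1: (-8,-7) -> (-7.5,-6.134) [heading=60, move]
LT 120: heading 60 -> 180
FD 13: (-7.5,-6.134) -> (-20.5,-6.134) [heading=180, move]
FD 4: (-20.5,-6.134) -> (-24.5,-6.134) [heading=180, move]
FD 10: (-24.5,-6.134) -> (-34.5,-6.134) [heading=180, move]
FD 2: (-34.5,-6.134) -> (-36.5,-6.134) [heading=180, move]
LT 90: heading 180 -> 270
RT 181: heading 270 -> 89
BK 20: (-36.5,-6.134) -> (-36.849,-26.131) [heading=89, move]
Final: pos=(-36.849,-26.131), heading=89, 0 segment(s) drawn
Segments drawn: 0

Answer: 0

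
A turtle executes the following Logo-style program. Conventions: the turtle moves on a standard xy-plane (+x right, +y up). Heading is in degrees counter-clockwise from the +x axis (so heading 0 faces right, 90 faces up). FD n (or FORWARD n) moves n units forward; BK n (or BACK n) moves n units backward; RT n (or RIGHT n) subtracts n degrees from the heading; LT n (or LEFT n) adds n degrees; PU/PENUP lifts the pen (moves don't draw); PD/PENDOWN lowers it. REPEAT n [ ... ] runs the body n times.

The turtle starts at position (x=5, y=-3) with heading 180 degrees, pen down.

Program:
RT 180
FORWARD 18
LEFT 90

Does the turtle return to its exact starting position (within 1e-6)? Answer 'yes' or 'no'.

Answer: no

Derivation:
Executing turtle program step by step:
Start: pos=(5,-3), heading=180, pen down
RT 180: heading 180 -> 0
FD 18: (5,-3) -> (23,-3) [heading=0, draw]
LT 90: heading 0 -> 90
Final: pos=(23,-3), heading=90, 1 segment(s) drawn

Start position: (5, -3)
Final position: (23, -3)
Distance = 18; >= 1e-6 -> NOT closed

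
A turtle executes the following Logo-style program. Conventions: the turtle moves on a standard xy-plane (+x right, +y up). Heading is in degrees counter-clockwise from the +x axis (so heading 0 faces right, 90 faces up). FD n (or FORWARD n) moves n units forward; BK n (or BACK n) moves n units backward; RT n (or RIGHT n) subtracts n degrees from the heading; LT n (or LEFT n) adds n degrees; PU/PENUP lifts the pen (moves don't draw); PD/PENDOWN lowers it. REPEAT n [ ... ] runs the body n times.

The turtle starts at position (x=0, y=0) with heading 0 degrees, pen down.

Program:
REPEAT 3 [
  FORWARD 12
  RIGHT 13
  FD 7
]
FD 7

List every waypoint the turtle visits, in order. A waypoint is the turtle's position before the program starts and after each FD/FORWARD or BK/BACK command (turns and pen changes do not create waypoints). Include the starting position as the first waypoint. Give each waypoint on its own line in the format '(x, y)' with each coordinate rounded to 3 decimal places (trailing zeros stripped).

Executing turtle program step by step:
Start: pos=(0,0), heading=0, pen down
REPEAT 3 [
  -- iteration 1/3 --
  FD 12: (0,0) -> (12,0) [heading=0, draw]
  RT 13: heading 0 -> 347
  FD 7: (12,0) -> (18.821,-1.575) [heading=347, draw]
  -- iteration 2/3 --
  FD 12: (18.821,-1.575) -> (30.513,-4.274) [heading=347, draw]
  RT 13: heading 347 -> 334
  FD 7: (30.513,-4.274) -> (36.805,-7.343) [heading=334, draw]
  -- iteration 3/3 --
  FD 12: (36.805,-7.343) -> (47.59,-12.603) [heading=334, draw]
  RT 13: heading 334 -> 321
  FD 7: (47.59,-12.603) -> (53.03,-17.008) [heading=321, draw]
]
FD 7: (53.03,-17.008) -> (58.47,-21.414) [heading=321, draw]
Final: pos=(58.47,-21.414), heading=321, 7 segment(s) drawn
Waypoints (8 total):
(0, 0)
(12, 0)
(18.821, -1.575)
(30.513, -4.274)
(36.805, -7.343)
(47.59, -12.603)
(53.03, -17.008)
(58.47, -21.414)

Answer: (0, 0)
(12, 0)
(18.821, -1.575)
(30.513, -4.274)
(36.805, -7.343)
(47.59, -12.603)
(53.03, -17.008)
(58.47, -21.414)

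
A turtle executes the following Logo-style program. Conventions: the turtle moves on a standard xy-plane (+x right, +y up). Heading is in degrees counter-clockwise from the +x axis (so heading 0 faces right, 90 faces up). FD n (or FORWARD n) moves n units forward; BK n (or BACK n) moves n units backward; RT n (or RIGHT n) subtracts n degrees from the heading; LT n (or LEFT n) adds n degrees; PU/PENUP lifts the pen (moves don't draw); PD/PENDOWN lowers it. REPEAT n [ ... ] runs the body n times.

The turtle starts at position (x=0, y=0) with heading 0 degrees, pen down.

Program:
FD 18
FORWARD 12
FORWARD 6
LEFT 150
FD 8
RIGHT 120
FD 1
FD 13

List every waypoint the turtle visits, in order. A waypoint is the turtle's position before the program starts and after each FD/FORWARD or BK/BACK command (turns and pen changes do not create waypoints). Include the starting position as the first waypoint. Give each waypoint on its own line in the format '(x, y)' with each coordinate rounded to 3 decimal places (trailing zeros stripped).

Executing turtle program step by step:
Start: pos=(0,0), heading=0, pen down
FD 18: (0,0) -> (18,0) [heading=0, draw]
FD 12: (18,0) -> (30,0) [heading=0, draw]
FD 6: (30,0) -> (36,0) [heading=0, draw]
LT 150: heading 0 -> 150
FD 8: (36,0) -> (29.072,4) [heading=150, draw]
RT 120: heading 150 -> 30
FD 1: (29.072,4) -> (29.938,4.5) [heading=30, draw]
FD 13: (29.938,4.5) -> (41.196,11) [heading=30, draw]
Final: pos=(41.196,11), heading=30, 6 segment(s) drawn
Waypoints (7 total):
(0, 0)
(18, 0)
(30, 0)
(36, 0)
(29.072, 4)
(29.938, 4.5)
(41.196, 11)

Answer: (0, 0)
(18, 0)
(30, 0)
(36, 0)
(29.072, 4)
(29.938, 4.5)
(41.196, 11)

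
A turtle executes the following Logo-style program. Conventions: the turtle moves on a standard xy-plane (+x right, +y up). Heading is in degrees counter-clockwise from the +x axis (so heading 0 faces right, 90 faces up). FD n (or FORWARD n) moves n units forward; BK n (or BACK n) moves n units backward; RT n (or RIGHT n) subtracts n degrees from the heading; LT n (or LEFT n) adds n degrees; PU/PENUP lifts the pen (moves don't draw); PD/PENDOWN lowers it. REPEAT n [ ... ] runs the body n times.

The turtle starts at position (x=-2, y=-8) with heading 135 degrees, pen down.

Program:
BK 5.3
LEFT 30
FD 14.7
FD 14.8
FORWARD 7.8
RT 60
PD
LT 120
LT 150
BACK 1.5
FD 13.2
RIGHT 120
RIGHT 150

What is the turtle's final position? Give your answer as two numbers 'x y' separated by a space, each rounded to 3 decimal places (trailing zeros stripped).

Executing turtle program step by step:
Start: pos=(-2,-8), heading=135, pen down
BK 5.3: (-2,-8) -> (1.748,-11.748) [heading=135, draw]
LT 30: heading 135 -> 165
FD 14.7: (1.748,-11.748) -> (-12.451,-7.943) [heading=165, draw]
FD 14.8: (-12.451,-7.943) -> (-26.747,-4.113) [heading=165, draw]
FD 7.8: (-26.747,-4.113) -> (-34.281,-2.094) [heading=165, draw]
RT 60: heading 165 -> 105
PD: pen down
LT 120: heading 105 -> 225
LT 150: heading 225 -> 15
BK 1.5: (-34.281,-2.094) -> (-35.73,-2.482) [heading=15, draw]
FD 13.2: (-35.73,-2.482) -> (-22.98,0.934) [heading=15, draw]
RT 120: heading 15 -> 255
RT 150: heading 255 -> 105
Final: pos=(-22.98,0.934), heading=105, 6 segment(s) drawn

Answer: -22.98 0.934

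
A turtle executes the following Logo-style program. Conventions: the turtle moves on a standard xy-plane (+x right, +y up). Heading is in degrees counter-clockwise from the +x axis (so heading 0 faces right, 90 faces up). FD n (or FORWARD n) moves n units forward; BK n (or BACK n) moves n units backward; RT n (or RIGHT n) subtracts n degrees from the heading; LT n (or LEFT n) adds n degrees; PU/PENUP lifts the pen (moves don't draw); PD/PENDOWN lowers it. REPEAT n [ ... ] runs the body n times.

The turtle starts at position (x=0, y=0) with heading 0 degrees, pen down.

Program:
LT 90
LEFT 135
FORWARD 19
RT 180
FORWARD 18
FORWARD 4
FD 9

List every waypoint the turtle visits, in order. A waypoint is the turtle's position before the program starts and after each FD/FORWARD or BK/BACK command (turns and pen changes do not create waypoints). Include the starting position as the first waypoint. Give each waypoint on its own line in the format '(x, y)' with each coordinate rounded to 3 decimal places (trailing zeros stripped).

Answer: (0, 0)
(-13.435, -13.435)
(-0.707, -0.707)
(2.121, 2.121)
(8.485, 8.485)

Derivation:
Executing turtle program step by step:
Start: pos=(0,0), heading=0, pen down
LT 90: heading 0 -> 90
LT 135: heading 90 -> 225
FD 19: (0,0) -> (-13.435,-13.435) [heading=225, draw]
RT 180: heading 225 -> 45
FD 18: (-13.435,-13.435) -> (-0.707,-0.707) [heading=45, draw]
FD 4: (-0.707,-0.707) -> (2.121,2.121) [heading=45, draw]
FD 9: (2.121,2.121) -> (8.485,8.485) [heading=45, draw]
Final: pos=(8.485,8.485), heading=45, 4 segment(s) drawn
Waypoints (5 total):
(0, 0)
(-13.435, -13.435)
(-0.707, -0.707)
(2.121, 2.121)
(8.485, 8.485)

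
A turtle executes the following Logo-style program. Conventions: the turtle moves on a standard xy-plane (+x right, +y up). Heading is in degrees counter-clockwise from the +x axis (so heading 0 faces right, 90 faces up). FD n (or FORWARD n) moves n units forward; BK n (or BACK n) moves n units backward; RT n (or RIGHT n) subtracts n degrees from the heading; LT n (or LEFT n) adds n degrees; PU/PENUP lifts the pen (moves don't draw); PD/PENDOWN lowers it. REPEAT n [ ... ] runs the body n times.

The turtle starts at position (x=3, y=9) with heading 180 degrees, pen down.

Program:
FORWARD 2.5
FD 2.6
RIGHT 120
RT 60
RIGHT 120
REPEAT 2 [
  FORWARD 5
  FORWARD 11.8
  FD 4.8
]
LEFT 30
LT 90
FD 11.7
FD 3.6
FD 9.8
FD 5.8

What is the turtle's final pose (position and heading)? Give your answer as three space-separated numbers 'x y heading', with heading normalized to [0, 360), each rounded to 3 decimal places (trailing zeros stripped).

Executing turtle program step by step:
Start: pos=(3,9), heading=180, pen down
FD 2.5: (3,9) -> (0.5,9) [heading=180, draw]
FD 2.6: (0.5,9) -> (-2.1,9) [heading=180, draw]
RT 120: heading 180 -> 60
RT 60: heading 60 -> 0
RT 120: heading 0 -> 240
REPEAT 2 [
  -- iteration 1/2 --
  FD 5: (-2.1,9) -> (-4.6,4.67) [heading=240, draw]
  FD 11.8: (-4.6,4.67) -> (-10.5,-5.549) [heading=240, draw]
  FD 4.8: (-10.5,-5.549) -> (-12.9,-9.706) [heading=240, draw]
  -- iteration 2/2 --
  FD 5: (-12.9,-9.706) -> (-15.4,-14.036) [heading=240, draw]
  FD 11.8: (-15.4,-14.036) -> (-21.3,-24.255) [heading=240, draw]
  FD 4.8: (-21.3,-24.255) -> (-23.7,-28.412) [heading=240, draw]
]
LT 30: heading 240 -> 270
LT 90: heading 270 -> 0
FD 11.7: (-23.7,-28.412) -> (-12,-28.412) [heading=0, draw]
FD 3.6: (-12,-28.412) -> (-8.4,-28.412) [heading=0, draw]
FD 9.8: (-8.4,-28.412) -> (1.4,-28.412) [heading=0, draw]
FD 5.8: (1.4,-28.412) -> (7.2,-28.412) [heading=0, draw]
Final: pos=(7.2,-28.412), heading=0, 12 segment(s) drawn

Answer: 7.2 -28.412 0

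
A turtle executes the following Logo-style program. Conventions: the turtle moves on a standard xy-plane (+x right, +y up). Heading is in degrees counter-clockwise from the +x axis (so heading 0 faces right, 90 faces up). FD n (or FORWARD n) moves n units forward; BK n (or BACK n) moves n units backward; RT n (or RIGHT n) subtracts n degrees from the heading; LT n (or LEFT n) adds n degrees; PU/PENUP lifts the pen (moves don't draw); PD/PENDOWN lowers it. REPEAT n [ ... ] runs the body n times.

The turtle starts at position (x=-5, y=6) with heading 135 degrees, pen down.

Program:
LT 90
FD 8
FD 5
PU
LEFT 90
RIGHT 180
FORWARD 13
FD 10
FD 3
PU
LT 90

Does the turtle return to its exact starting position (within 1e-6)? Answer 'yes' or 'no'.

Executing turtle program step by step:
Start: pos=(-5,6), heading=135, pen down
LT 90: heading 135 -> 225
FD 8: (-5,6) -> (-10.657,0.343) [heading=225, draw]
FD 5: (-10.657,0.343) -> (-14.192,-3.192) [heading=225, draw]
PU: pen up
LT 90: heading 225 -> 315
RT 180: heading 315 -> 135
FD 13: (-14.192,-3.192) -> (-23.385,6) [heading=135, move]
FD 10: (-23.385,6) -> (-30.456,13.071) [heading=135, move]
FD 3: (-30.456,13.071) -> (-32.577,15.192) [heading=135, move]
PU: pen up
LT 90: heading 135 -> 225
Final: pos=(-32.577,15.192), heading=225, 2 segment(s) drawn

Start position: (-5, 6)
Final position: (-32.577, 15.192)
Distance = 29.069; >= 1e-6 -> NOT closed

Answer: no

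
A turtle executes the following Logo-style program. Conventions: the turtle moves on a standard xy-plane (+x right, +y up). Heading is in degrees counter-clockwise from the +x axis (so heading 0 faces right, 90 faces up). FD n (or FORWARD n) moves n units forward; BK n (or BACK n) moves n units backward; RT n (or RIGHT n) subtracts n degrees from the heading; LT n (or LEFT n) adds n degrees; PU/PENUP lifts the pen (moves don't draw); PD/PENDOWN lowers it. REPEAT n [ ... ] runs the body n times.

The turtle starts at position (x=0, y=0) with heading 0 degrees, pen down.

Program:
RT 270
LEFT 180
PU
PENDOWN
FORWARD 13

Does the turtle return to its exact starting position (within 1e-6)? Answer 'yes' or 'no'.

Answer: no

Derivation:
Executing turtle program step by step:
Start: pos=(0,0), heading=0, pen down
RT 270: heading 0 -> 90
LT 180: heading 90 -> 270
PU: pen up
PD: pen down
FD 13: (0,0) -> (0,-13) [heading=270, draw]
Final: pos=(0,-13), heading=270, 1 segment(s) drawn

Start position: (0, 0)
Final position: (0, -13)
Distance = 13; >= 1e-6 -> NOT closed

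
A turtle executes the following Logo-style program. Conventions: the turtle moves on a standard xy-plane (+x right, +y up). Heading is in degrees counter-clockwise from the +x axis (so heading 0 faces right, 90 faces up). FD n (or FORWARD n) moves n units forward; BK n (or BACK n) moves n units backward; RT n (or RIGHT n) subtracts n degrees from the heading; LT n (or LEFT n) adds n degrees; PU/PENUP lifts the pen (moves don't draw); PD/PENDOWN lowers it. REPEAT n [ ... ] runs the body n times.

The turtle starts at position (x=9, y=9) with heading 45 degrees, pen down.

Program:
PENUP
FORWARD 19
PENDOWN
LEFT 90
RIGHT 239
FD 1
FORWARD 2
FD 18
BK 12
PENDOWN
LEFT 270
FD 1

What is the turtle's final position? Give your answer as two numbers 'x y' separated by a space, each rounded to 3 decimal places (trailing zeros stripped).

Answer: 19.287 13.944

Derivation:
Executing turtle program step by step:
Start: pos=(9,9), heading=45, pen down
PU: pen up
FD 19: (9,9) -> (22.435,22.435) [heading=45, move]
PD: pen down
LT 90: heading 45 -> 135
RT 239: heading 135 -> 256
FD 1: (22.435,22.435) -> (22.193,21.465) [heading=256, draw]
FD 2: (22.193,21.465) -> (21.709,19.524) [heading=256, draw]
FD 18: (21.709,19.524) -> (17.355,2.059) [heading=256, draw]
BK 12: (17.355,2.059) -> (20.258,13.702) [heading=256, draw]
PD: pen down
LT 270: heading 256 -> 166
FD 1: (20.258,13.702) -> (19.287,13.944) [heading=166, draw]
Final: pos=(19.287,13.944), heading=166, 5 segment(s) drawn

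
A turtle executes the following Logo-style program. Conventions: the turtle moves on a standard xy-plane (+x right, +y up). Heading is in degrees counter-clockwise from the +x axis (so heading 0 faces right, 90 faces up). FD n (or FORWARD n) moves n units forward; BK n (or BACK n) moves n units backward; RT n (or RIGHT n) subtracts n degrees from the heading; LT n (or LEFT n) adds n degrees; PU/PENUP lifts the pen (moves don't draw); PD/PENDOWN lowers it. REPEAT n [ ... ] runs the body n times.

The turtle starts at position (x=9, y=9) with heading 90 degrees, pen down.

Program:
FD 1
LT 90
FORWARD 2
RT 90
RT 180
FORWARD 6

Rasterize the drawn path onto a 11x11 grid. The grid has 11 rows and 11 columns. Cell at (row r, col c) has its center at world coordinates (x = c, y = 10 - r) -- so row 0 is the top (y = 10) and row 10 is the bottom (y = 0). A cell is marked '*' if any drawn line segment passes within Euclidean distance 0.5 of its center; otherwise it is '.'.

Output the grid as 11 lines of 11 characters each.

Segment 0: (9,9) -> (9,10)
Segment 1: (9,10) -> (7,10)
Segment 2: (7,10) -> (7,4)

Answer: .......***.
.......*.*.
.......*...
.......*...
.......*...
.......*...
.......*...
...........
...........
...........
...........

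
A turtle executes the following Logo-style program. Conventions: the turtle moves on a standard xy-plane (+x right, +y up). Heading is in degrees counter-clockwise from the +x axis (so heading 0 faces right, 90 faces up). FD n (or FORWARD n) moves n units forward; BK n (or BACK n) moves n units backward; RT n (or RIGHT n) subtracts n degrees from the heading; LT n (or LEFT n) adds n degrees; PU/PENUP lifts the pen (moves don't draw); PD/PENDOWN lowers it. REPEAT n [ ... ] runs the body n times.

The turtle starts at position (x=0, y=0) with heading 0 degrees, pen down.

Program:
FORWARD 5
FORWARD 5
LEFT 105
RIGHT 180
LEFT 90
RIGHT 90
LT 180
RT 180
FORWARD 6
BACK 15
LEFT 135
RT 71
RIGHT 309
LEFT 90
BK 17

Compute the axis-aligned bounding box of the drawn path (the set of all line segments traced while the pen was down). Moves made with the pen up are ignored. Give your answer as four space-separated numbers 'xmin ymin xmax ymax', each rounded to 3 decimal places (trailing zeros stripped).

Executing turtle program step by step:
Start: pos=(0,0), heading=0, pen down
FD 5: (0,0) -> (5,0) [heading=0, draw]
FD 5: (5,0) -> (10,0) [heading=0, draw]
LT 105: heading 0 -> 105
RT 180: heading 105 -> 285
LT 90: heading 285 -> 15
RT 90: heading 15 -> 285
LT 180: heading 285 -> 105
RT 180: heading 105 -> 285
FD 6: (10,0) -> (11.553,-5.796) [heading=285, draw]
BK 15: (11.553,-5.796) -> (7.671,8.693) [heading=285, draw]
LT 135: heading 285 -> 60
RT 71: heading 60 -> 349
RT 309: heading 349 -> 40
LT 90: heading 40 -> 130
BK 17: (7.671,8.693) -> (18.598,-4.329) [heading=130, draw]
Final: pos=(18.598,-4.329), heading=130, 5 segment(s) drawn

Segment endpoints: x in {0, 5, 7.671, 10, 11.553, 18.598}, y in {-5.796, -4.329, 0, 8.693}
xmin=0, ymin=-5.796, xmax=18.598, ymax=8.693

Answer: 0 -5.796 18.598 8.693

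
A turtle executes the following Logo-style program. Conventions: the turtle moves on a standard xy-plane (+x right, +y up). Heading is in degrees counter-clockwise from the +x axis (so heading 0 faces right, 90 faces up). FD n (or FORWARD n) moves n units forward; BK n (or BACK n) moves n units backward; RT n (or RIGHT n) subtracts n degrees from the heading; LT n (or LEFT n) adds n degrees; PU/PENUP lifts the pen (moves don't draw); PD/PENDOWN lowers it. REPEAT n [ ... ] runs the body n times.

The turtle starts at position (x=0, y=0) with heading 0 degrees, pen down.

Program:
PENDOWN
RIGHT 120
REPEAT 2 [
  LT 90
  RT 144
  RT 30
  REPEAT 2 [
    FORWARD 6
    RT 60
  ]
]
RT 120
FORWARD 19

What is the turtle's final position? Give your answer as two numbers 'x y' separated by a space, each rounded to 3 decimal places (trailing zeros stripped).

Executing turtle program step by step:
Start: pos=(0,0), heading=0, pen down
PD: pen down
RT 120: heading 0 -> 240
REPEAT 2 [
  -- iteration 1/2 --
  LT 90: heading 240 -> 330
  RT 144: heading 330 -> 186
  RT 30: heading 186 -> 156
  REPEAT 2 [
    -- iteration 1/2 --
    FD 6: (0,0) -> (-5.481,2.44) [heading=156, draw]
    RT 60: heading 156 -> 96
    -- iteration 2/2 --
    FD 6: (-5.481,2.44) -> (-6.108,8.408) [heading=96, draw]
    RT 60: heading 96 -> 36
  ]
  -- iteration 2/2 --
  LT 90: heading 36 -> 126
  RT 144: heading 126 -> 342
  RT 30: heading 342 -> 312
  REPEAT 2 [
    -- iteration 1/2 --
    FD 6: (-6.108,8.408) -> (-2.094,3.949) [heading=312, draw]
    RT 60: heading 312 -> 252
    -- iteration 2/2 --
    FD 6: (-2.094,3.949) -> (-3.948,-1.758) [heading=252, draw]
    RT 60: heading 252 -> 192
  ]
]
RT 120: heading 192 -> 72
FD 19: (-3.948,-1.758) -> (1.924,16.312) [heading=72, draw]
Final: pos=(1.924,16.312), heading=72, 5 segment(s) drawn

Answer: 1.924 16.312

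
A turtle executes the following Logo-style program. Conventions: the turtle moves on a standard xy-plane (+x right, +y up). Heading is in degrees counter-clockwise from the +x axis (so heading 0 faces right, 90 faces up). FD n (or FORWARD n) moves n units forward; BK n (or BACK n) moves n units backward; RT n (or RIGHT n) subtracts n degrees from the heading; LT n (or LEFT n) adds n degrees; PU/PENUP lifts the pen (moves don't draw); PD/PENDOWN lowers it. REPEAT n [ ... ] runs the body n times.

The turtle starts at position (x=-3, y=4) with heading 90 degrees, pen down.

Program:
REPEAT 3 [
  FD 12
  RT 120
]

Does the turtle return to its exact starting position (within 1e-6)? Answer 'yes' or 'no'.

Executing turtle program step by step:
Start: pos=(-3,4), heading=90, pen down
REPEAT 3 [
  -- iteration 1/3 --
  FD 12: (-3,4) -> (-3,16) [heading=90, draw]
  RT 120: heading 90 -> 330
  -- iteration 2/3 --
  FD 12: (-3,16) -> (7.392,10) [heading=330, draw]
  RT 120: heading 330 -> 210
  -- iteration 3/3 --
  FD 12: (7.392,10) -> (-3,4) [heading=210, draw]
  RT 120: heading 210 -> 90
]
Final: pos=(-3,4), heading=90, 3 segment(s) drawn

Start position: (-3, 4)
Final position: (-3, 4)
Distance = 0; < 1e-6 -> CLOSED

Answer: yes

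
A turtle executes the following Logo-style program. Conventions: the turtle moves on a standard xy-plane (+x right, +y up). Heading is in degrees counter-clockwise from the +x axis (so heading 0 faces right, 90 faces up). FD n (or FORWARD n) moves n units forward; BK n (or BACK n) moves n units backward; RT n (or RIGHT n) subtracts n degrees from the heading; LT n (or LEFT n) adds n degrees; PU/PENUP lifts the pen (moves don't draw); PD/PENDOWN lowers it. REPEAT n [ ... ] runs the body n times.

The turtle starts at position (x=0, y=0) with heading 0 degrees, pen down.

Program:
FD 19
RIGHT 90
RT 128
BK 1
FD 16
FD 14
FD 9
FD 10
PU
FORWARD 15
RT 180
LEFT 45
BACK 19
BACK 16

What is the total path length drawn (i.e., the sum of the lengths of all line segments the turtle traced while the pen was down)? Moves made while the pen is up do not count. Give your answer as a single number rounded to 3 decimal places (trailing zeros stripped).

Answer: 69

Derivation:
Executing turtle program step by step:
Start: pos=(0,0), heading=0, pen down
FD 19: (0,0) -> (19,0) [heading=0, draw]
RT 90: heading 0 -> 270
RT 128: heading 270 -> 142
BK 1: (19,0) -> (19.788,-0.616) [heading=142, draw]
FD 16: (19.788,-0.616) -> (7.18,9.235) [heading=142, draw]
FD 14: (7.18,9.235) -> (-3.852,17.854) [heading=142, draw]
FD 9: (-3.852,17.854) -> (-10.944,23.395) [heading=142, draw]
FD 10: (-10.944,23.395) -> (-18.825,29.552) [heading=142, draw]
PU: pen up
FD 15: (-18.825,29.552) -> (-30.645,38.787) [heading=142, move]
RT 180: heading 142 -> 322
LT 45: heading 322 -> 7
BK 19: (-30.645,38.787) -> (-49.503,36.471) [heading=7, move]
BK 16: (-49.503,36.471) -> (-65.384,34.521) [heading=7, move]
Final: pos=(-65.384,34.521), heading=7, 6 segment(s) drawn

Segment lengths:
  seg 1: (0,0) -> (19,0), length = 19
  seg 2: (19,0) -> (19.788,-0.616), length = 1
  seg 3: (19.788,-0.616) -> (7.18,9.235), length = 16
  seg 4: (7.18,9.235) -> (-3.852,17.854), length = 14
  seg 5: (-3.852,17.854) -> (-10.944,23.395), length = 9
  seg 6: (-10.944,23.395) -> (-18.825,29.552), length = 10
Total = 69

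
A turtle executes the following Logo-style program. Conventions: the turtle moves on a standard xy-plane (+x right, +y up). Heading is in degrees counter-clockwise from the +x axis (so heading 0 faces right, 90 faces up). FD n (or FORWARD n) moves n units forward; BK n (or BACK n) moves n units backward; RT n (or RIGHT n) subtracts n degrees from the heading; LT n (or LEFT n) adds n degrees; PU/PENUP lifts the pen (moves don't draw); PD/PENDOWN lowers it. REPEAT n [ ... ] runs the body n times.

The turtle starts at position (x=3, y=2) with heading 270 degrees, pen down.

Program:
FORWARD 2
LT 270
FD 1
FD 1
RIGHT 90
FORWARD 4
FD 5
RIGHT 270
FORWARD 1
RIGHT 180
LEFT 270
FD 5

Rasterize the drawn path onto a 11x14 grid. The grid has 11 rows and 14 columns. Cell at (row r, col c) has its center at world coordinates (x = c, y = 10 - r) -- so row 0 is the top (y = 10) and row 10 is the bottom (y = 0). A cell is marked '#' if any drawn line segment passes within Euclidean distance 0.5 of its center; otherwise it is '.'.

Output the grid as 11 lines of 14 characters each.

Answer: ..............
##............
##............
##............
##............
##............
##............
.#............
.#.#..........
.#.#..........
.###..........

Derivation:
Segment 0: (3,2) -> (3,0)
Segment 1: (3,0) -> (2,0)
Segment 2: (2,0) -> (1,0)
Segment 3: (1,0) -> (1,4)
Segment 4: (1,4) -> (1,9)
Segment 5: (1,9) -> (0,9)
Segment 6: (0,9) -> (0,4)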